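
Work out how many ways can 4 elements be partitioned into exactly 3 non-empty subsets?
This equals S(4,3), the Stirling number of the 2nd kind.
Using the Stirling recurrence: S(n,k) = k·S(n-1,k) + S(n-1,k-1)
S(4,3) = 3·S(3,3) + S(3,2)
         = 3·1 + 3
         = 3 + 3
         = 6

Answer: 6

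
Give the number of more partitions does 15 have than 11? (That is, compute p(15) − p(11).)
120
Pentagonal recurrence p(n) = p(n−1) + p(n−2) − p(n−5) − p(n−7) + …: p(15) = p(14) + p(13) − p(10) − p(8) + p(3) + p(0) = 135 + 101 − 42 − 22 + 3 + 1 = 176.
p(11) = p(10) + p(9) − p(6) − p(4) = 42 + 30 − 11 − 5 = 56.
Difference = 176 − 56 = 120.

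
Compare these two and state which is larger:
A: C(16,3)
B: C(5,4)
A
A=C(16,3)=560, B=C(5,4)=5.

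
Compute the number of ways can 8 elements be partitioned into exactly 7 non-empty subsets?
28
This equals S(8,7), the Stirling number of the 2nd kind.
Using the Stirling recurrence: S(n,k) = k·S(n-1,k) + S(n-1,k-1)
S(8,7) = 7·S(7,7) + S(7,6)
         = 7·1 + 21
         = 7 + 21
         = 28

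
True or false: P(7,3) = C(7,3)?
False

Explanation: P(7,3) = 210 and C(7,3) = 35; P(n,r) = r! × C(n,r) so P > C whenever r ≥ 2.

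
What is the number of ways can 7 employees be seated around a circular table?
Circular arrangements: (7-1)! = 720.
Final answer: 720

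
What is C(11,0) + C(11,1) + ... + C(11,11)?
Sum of binomial coefficients = 2^11 = 2,048.

Answer: 2,048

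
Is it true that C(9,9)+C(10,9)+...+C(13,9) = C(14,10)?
True

Reasoning: Hockey stick identity gives Σ = C(14,10) = 1,001; RHS C(14,10) = 1,001.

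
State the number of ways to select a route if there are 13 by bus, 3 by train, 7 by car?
23

Reasoning: By the addition principle: 13 + 3 + 7 = 23.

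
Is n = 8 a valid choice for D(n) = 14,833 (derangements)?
Yes

D(8) = (8-1)·[D(7) + D(6)] = 7·[1,854 + 265] = 14,833, which equals 14,833.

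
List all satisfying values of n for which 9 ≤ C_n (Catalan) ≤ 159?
4, 5, 6

Solution: C_3=5; C_4=14; C_5=42; C_6=132; C_7=429. So valid n = 4, 5, 6.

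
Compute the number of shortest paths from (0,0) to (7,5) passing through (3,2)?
350

Solution: To (3,2): C(5,3)=10. From there: C(7,4)=35. Total: 350.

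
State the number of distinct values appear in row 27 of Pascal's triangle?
Row 27 has entries C(27,0)..C(27,27); by symmetry C(27,k)=C(27,27-k), giving 14 distinct values.
Final answer: 14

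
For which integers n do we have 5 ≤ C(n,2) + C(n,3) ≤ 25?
4, 5

Solution: C(3,2)+C(3,3)=4; C(4,2)+C(4,3)=10; C(5,2)+C(5,3)=20; C(6,2)+C(6,3)=35. So valid n = 4, 5.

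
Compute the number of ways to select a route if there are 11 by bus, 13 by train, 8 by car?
32

Explanation: By the addition principle: 11 + 13 + 8 = 32.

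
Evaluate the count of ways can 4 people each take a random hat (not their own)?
9

Solution: Using D(n) = (n-1)[D(n-1) + D(n-2)]:
D(4) = (4-1) × [D(3) + D(2)]
      = 3 × [2 + 1]
      = 3 × 3
      = 9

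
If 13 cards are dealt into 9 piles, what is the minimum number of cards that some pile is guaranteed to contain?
2

Solution: Pigeonhole: ⌈13/9⌉ = 2.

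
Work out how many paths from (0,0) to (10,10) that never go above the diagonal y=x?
Counted by the Catalan number C_10: C_10 = C(20,10)/(10+1) = 184,756/11 = 16,796.

Answer: 16,796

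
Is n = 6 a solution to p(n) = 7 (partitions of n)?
No

Solution: Pentagonal recurrence p(n) = p(n−1) + p(n−2) − p(n−5) − p(n−7) + …: p(6) = p(5) + p(4) − p(1) = 7 + 5 − 1 = 11, which does not equal 7.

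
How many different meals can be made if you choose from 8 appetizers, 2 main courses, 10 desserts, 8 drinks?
By the multiplication principle: 8 × 2 × 10 × 8 = 1,280.

Answer: 1,280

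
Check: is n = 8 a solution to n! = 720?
No

Reasoning: 8! = 8·7! = 8·5,040 = 40,320, which does not equal 720.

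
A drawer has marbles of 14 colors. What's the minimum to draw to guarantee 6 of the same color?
71

Reasoning: Worst case: 5 of each = 70. One more: 71.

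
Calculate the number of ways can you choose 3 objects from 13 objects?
286

C(13,3) = 13! / (3! × (13-3)!)
         = 13! / (3! × 10!)
         = 286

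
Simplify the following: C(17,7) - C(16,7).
8,008

Reasoning: C(17,7) - C(16,7) = C(16,6) = 8,008.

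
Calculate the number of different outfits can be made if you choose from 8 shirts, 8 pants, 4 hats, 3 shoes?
768

Reasoning: By the multiplication principle: 8 × 8 × 4 × 3 = 768.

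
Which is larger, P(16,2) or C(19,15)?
P(16,2)=240, C(19,15)=3,876.
Final answer: C(19,15)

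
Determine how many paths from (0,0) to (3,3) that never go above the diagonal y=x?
5

Reasoning: Counted by the Catalan number C_3: C_3 = C(6,3)/(3+1) = 20/4 = 5.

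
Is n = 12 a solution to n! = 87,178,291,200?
No

12! = 12·11! = 12·39,916,800 = 479,001,600, which does not equal 87,178,291,200.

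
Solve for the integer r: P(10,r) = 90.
2

Working:
P(10,r) = 10·9·…·(10−r+1), a product of r factors. Multiplying down from 10: 10 = 10; 10·9 = 90 ✓ (2 factors). So r = 2.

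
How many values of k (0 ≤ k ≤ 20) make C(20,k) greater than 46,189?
7

Explanation: Row 20 is unimodal and symmetric about k=20/2. C(20,6)=38,760 ≤ 46,189; C(20,7)=77,520 > 46,189; by symmetry C(20,k) > 46,189 for k = 7..13. That's 13 - 7 + 1 = 7 values.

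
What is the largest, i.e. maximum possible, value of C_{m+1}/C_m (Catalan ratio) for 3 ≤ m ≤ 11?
46/13

Working:
C_{m+1}/C_m = 2(2m+1)/(m+2), which increases with m. Maximum at m = 11: 2·23/13 = 46/13.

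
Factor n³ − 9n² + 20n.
n(n − 4)(n − 5)

Working:
n³ − 9n² + 20n = n(n² − 9n + 20) = n(n − 4)(n − 5).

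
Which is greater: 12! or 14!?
12!=479,001,600, 14!=87,178,291,200. 14! > 12!.

Answer: 14!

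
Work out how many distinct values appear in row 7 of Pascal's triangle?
Row 7 has entries C(7,0)..C(7,7); by symmetry C(7,k)=C(7,7-k), giving 4 distinct values.

Answer: 4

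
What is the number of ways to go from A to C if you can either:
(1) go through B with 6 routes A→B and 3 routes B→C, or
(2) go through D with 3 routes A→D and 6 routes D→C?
36

Explanation: Route via B: 6×3=18. Route via D: 3×6=18. Total: 36.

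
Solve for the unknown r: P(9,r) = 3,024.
P(9,r) = 9·8·…·(9−r+1), a product of r factors. Multiplying down from 9: 9 = 9; 9·8 = 72; 9·8·7 = 504; 9·8·7·6 = 3,024 ✓ (4 factors). So r = 4.
Final answer: 4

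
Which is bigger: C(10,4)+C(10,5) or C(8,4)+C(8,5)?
First=462, Second=126.

Answer: C(10,4)+C(10,5)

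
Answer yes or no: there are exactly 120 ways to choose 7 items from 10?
Yes

Explanation: C(10,7) = 120.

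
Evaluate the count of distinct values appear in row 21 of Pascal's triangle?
11

Explanation: Row 21 has entries C(21,0)..C(21,21); by symmetry C(21,k)=C(21,21-k), giving 11 distinct values.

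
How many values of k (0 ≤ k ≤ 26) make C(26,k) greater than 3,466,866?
7

Solution: Row 26 is unimodal and symmetric about k=26/2. C(26,9)=3,124,550 ≤ 3,466,866; C(26,10)=5,311,735 > 3,466,866; by symmetry C(26,k) > 3,466,866 for k = 10..16. That's 16 - 10 + 1 = 7 values.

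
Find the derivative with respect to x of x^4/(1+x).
Quotient rule: [4x^{3}(1+x) - x^4]/(1+x)².
Final answer: (4x^3(1+x) - x^4)/(1+x)²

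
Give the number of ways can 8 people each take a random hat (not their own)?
14,833

Reasoning: Using D(n) = (n-1)[D(n-1) + D(n-2)]:
D(8) = (8-1) × [D(7) + D(6)]
      = 7 × [1854 + 265]
      = 7 × 2119
      = 14,833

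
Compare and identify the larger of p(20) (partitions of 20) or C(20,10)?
C(20,10)

Solution: Pentagonal recurrence p(n) = p(n−1) + p(n−2) − p(n−5) − p(n−7) + …: p(20) = p(19) + p(18) − p(15) − p(13) + p(8) + p(5) = 490 + 385 − 176 − 101 + 22 + 7 = 627; C(20,10) = 184,756.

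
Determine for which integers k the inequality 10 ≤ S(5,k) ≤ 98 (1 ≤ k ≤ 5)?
2, 3, 4

S(5,1)=1; S(5,2)=15; S(5,3)=25; S(5,4)=10; S(5,5)=1. So valid k = 2, 3, 4.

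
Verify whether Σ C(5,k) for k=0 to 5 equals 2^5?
True

Explanation: Binomial theorem: Σ C(5,k) = (1+1)^5 = 2^5 = 32; RHS 2^5 = 32.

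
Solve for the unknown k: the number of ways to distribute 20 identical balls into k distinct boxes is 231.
3

Solution: Stars and bars: the count is C(20+k−1, k−1), increasing in k. k=2: C(21,1) = 21, k=3: C(22,2) = 231 ✓. So k = 3.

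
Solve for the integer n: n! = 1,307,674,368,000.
15

Solution: n! is strictly increasing. 13! = 6,227,020,800, 14! = 87,178,291,200, 15! = 1,307,674,368,000 ✓. So n = 15.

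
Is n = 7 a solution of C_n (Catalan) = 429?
Yes

Working:
C_7 = C(14,7)/(7+1) = 3,432/8 = 429, which equals 429.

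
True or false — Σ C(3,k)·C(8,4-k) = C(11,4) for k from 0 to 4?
True

Explanation: Vandermonde's identity gives C(11,4) = 330; RHS C(11,4) = 330.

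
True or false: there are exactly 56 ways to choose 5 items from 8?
True

Explanation: C(8,5) = 56.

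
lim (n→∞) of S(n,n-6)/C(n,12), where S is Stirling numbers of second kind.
The leading term of S(n,n-6) as a polynomial in n is (11)!!·C(n,12), so the ratio → (11)!! = 10395.
Final answer: 10395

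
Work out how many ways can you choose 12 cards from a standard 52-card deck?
206,379,406,870

Working:
C(52,12) = 206,379,406,870.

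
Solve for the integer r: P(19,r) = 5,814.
P(19,r) = 19·18·…·(19−r+1), a product of r factors. Multiplying down from 19: 19 = 19; 19·18 = 342; 19·18·17 = 5,814 ✓ (3 factors). So r = 3.

Answer: 3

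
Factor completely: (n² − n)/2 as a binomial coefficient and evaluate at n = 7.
C(n,2); C(7,2) = 21

(n² − n)/2 = n(n−1)/2 = C(n,2). At n = 7: C(7,2) = 21.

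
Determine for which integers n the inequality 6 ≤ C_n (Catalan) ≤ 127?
4, 5

Solution: C_3=5; C_4=14; C_5=42; C_6=132. So valid n = 4, 5.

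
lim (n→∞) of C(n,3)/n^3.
C(n,3) ≈ n^3/3! for large n. Limit = 1/3! = 1/6.

Answer: 1/6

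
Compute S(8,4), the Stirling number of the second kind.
1,701

Solution: Using the Stirling recurrence: S(n,k) = k·S(n-1,k) + S(n-1,k-1)
S(8,4) = 4·S(7,4) + S(7,3)
         = 4·350 + 301
         = 1400 + 301
         = 1,701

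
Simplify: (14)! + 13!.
93,405,312,000

Reasoning: (14)! + 13! = (14)·13! + 13! = (14+1)·13! = 15·13! = 93,405,312,000.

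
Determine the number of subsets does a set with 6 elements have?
64
Each element can be included or excluded: 2^6 = 64.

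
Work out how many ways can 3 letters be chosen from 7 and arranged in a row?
210

P(7,3) = 7!/(7-3)! = 210.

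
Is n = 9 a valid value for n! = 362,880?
Yes
9! = 9·8! = 9·40,320 = 362,880, which equals 362,880.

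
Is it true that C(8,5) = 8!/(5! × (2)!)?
The correct denominator is 5!×3!, giving C(8,5) = 56; the stated RHS is 8!/(5!×2!) = 168 ≠ 56, so the statement does not hold.
Final answer: False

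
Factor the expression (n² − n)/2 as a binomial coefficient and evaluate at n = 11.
C(n,2); C(11,2) = 55

Reasoning: (n² − n)/2 = n(n−1)/2 = C(n,2). At n = 11: C(11,2) = 55.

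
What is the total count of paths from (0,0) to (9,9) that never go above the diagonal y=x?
4,862
Counted by the Catalan number C_9: C_9 = C(18,9)/(9+1) = 48,620/10 = 4,862.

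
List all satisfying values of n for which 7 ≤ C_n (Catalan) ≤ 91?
4, 5
C_3=5; C_4=14; C_5=42; C_6=132. So valid n = 4, 5.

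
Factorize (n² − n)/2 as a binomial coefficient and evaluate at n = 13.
C(n,2); C(13,2) = 78

Working:
(n² − n)/2 = n(n−1)/2 = C(n,2). At n = 13: C(13,2) = 78.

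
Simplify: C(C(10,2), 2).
990

Explanation: C(10,2) = 45, then C(45, 2) = 990.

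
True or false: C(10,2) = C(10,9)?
False

Solution: C(10,2) = 45 but C(10,9) = 10; symmetry gives C(10,2) = C(10,8), not C(10,9).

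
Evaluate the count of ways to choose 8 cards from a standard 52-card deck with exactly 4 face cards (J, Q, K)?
45,238,050

Working:
12 face cards and 40 non-face cards: C(12,4) × C(40,4) = 495 × 91,390 = 45,238,050.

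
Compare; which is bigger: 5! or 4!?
5!=120, 4!=24. 5! > 4!.
Final answer: 5!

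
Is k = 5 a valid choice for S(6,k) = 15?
Yes

Solution: S(6,5) = 5·S(5,5) + S(5,4) = 5·1 + 10 = 15, which equals 15.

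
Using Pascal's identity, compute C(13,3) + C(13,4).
C(13,3) + C(13,4) = C(14,4) = 1,001.

Answer: 1,001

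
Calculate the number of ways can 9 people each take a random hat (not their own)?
133,496

Using D(n) = (n-1)[D(n-1) + D(n-2)]:
D(9) = (9-1) × [D(8) + D(7)]
      = 8 × [14833 + 1854]
      = 8 × 16687
      = 133,496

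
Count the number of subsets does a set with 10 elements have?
1,024

Solution: Each element can be included or excluded: 2^10 = 1,024.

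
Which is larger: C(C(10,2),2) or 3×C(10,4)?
C(C(10,2),2)

Working:
C(C(10,2),2)=990, 3×C(10,4)=630.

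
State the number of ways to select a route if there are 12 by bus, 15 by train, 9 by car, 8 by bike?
44

Reasoning: By the addition principle: 12 + 15 + 9 + 8 = 44.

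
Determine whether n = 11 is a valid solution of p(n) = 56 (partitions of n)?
Yes

Solution: Pentagonal recurrence p(n) = p(n−1) + p(n−2) − p(n−5) − p(n−7) + …: p(11) = p(10) + p(9) − p(6) − p(4) = 42 + 30 − 11 − 5 = 56, which equals 56.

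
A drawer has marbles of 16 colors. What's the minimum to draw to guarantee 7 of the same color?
97

Explanation: Worst case: 6 of each = 96. One more: 97.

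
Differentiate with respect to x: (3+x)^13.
13(3+x)^12

Working:
Using the power rule: d/dx (3+x)^13 = 13(3+x)^{12}.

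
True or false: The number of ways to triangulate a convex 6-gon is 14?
Triangulations of a convex 6-gon are counted by the Catalan number C_4: C_4 = C(8,4)/(4+1) = 70/5 = 14.

Answer: True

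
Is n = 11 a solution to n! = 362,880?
No
11! = 11·10! = 11·3,628,800 = 39,916,800, which does not equal 362,880.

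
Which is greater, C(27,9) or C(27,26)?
C(27,9)=4,686,825, C(27,26)=27.
Final answer: C(27,9)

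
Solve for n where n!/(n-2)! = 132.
12
n!/(n-2)! = n×(n-1), a product of 2 consecutive integers ≈ (n−0.5)^2. 132^(1/2) + 0.5 ≈ 12.0; check n = 12: 12×11 = 132 ✓. So n = 12.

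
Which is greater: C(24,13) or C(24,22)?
C(24,13)=2,496,144, C(24,22)=276.
Final answer: C(24,13)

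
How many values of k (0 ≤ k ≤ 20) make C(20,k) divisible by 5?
16

Reasoning: Checking C(20,k) mod 5 for k = 0..20: divisible at k = 1, 2, 3, 4, 6, 7, 8, 9, 11, 12, 13, 14, 16, 17, 18, 19. That's 16 values.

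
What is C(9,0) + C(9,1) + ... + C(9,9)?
512

Reasoning: Sum of binomial coefficients = 2^9 = 512.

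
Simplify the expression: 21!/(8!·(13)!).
203,490

Reasoning: This is C(21,8) = 203,490.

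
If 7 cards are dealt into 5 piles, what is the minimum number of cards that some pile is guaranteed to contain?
2

Reasoning: Pigeonhole: ⌈7/5⌉ = 2.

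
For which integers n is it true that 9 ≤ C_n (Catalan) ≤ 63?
4, 5

C_3=5; C_4=14; C_5=42; C_6=132. So valid n = 4, 5.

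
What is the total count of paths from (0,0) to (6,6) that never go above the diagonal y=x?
132

Reasoning: Counted by the Catalan number C_6: C_6 = C(12,6)/(6+1) = 924/7 = 132.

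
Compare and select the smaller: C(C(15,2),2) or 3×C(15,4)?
3×C(15,4)

C(C(15,2),2)=5,460, 3×C(15,4)=4,095.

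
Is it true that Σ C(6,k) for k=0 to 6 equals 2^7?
False

Reasoning: Binomial theorem: Σ C(6,k) = (1+1)^6 = 2^6 = 64; RHS 2^7 = 128.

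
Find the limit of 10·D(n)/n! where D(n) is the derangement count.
10/e

Explanation: D(n)/n! → 1/e, so 10·D(n)/n! → 10/e.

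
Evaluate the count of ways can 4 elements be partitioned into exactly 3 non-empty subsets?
6

Solution: This equals S(4,3), the Stirling number of the 2nd kind.
Using the Stirling recurrence: S(n,k) = k·S(n-1,k) + S(n-1,k-1)
S(4,3) = 3·S(3,3) + S(3,2)
         = 3·1 + 3
         = 3 + 3
         = 6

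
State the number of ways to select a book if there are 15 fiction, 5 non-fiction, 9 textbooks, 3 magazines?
32

Explanation: By the addition principle: 15 + 5 + 9 + 3 = 32.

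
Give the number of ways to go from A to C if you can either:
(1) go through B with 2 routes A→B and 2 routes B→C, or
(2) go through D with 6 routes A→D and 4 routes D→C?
Route via B: 2×2=4. Route via D: 6×4=24. Total: 28.

Answer: 28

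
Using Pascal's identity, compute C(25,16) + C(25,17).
3,124,550

Working:
C(25,16) + C(25,17) = C(26,17) = 3,124,550.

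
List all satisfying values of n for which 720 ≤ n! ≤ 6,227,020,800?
6, 7, 8, 9, 10, 11, 12, 13

n! is strictly increasing; 6! = 720 and 13! = 6,227,020,800, so valid n = 6, 7, 8, 9, 10, 11, 12, 13.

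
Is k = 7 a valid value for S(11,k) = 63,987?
Yes

Reasoning: S(11,7) = 7·S(10,7) + S(10,6) = 7·5,880 + 22,827 = 63,987, which equals 63,987.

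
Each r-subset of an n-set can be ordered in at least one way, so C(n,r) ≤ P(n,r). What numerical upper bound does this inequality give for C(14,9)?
726,485,760

Reasoning: P(14,9) = 14·13·12·11·10·9·8·7·6 = 726,485,760, so C(14,9) ≤ 726,485,760. (The bound is loose by a factor of 9! = 362,880: C(14,9) = 726,485,760/362,880 = 2,002.)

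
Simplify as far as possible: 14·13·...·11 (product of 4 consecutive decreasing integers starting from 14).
This is P(14,4) = 14!/(10)! = 24,024.

Answer: 24,024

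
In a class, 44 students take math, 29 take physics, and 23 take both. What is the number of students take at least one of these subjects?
50

Solution: |A∪B| = |A|+|B|-|A∩B| = 44+29-23 = 50.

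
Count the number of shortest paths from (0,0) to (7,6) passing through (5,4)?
756

Explanation: To (5,4): C(9,5)=126. From there: C(4,2)=6. Total: 756.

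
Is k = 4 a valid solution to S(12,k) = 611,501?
Yes
S(12,4) = 4·S(11,4) + S(11,3) = 4·145,750 + 28,501 = 611,501, which equals 611,501.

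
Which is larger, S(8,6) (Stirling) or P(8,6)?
P(8,6)

Working:
S(8,6) = 6·S(7,6) + S(7,5) = 6·21 + 140 = 266; P(8,6) = 20,160.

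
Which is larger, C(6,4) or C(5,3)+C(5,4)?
By Pascal's identity: C(6,4) = C(5,3)+C(5,4) = 15. Equal.

Answer: Equal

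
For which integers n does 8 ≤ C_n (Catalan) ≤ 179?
4, 5, 6

Solution: C_3=5; C_4=14; C_5=42; C_6=132; C_7=429. So valid n = 4, 5, 6.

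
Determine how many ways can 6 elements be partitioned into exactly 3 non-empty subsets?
This equals S(6,3), the Stirling number of the 2nd kind.
Using the Stirling recurrence: S(n,k) = k·S(n-1,k) + S(n-1,k-1)
S(6,3) = 3·S(5,3) + S(5,2)
         = 3·25 + 15
         = 75 + 15
         = 90
Final answer: 90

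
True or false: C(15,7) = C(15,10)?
False
C(15,7) = 6,435 but C(15,10) = 3,003; symmetry gives C(15,7) = C(15,8), not C(15,10).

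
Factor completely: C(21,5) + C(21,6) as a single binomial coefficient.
By Pascal's identity: C(21,5) + C(21,6) = C(22,6) = 74,613.
Final answer: C(22,6)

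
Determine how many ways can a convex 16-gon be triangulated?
2,674,440

Using the Catalan number formula: C_n = C(2n, n) / (n+1)
C_14 = C(28, 14) / (14+1)
     = 40116600 / 15
     = 2,674,440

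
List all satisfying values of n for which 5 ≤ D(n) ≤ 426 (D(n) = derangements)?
Using D(n) = (n−1)[D(n−1) + D(n−2)] with D(1)=0, D(2)=1: D(3)=2; D(4)=9; D(5)=44; D(6)=265; D(7)=1,854. So valid n = 4, 5, 6.
Final answer: 4, 5, 6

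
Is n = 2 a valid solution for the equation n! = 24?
No

Explanation: 2! = 2·1! = 2·1 = 2, which does not equal 24.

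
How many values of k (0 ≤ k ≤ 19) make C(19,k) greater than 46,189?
Row 19 is unimodal and symmetric about k=19/2. C(19,6)=27,132 ≤ 46,189; C(19,7)=50,388 > 46,189; by symmetry C(19,k) > 46,189 for k = 7..12. That's 12 - 7 + 1 = 6 values.
Final answer: 6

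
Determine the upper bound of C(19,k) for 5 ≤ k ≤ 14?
C(19,k) is maximised at the centre of the row: C(19,9) = 92,378.

Answer: 92,378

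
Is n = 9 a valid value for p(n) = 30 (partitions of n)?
Yes
Pentagonal recurrence p(n) = p(n−1) + p(n−2) − p(n−5) − p(n−7) + …: p(9) = p(8) + p(7) − p(4) − p(2) = 22 + 15 − 5 − 2 = 30, which equals 30.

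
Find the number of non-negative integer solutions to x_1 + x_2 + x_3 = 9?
55

C(9+3-1, 3-1) = 55.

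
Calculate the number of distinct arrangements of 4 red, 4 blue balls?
70
Multinomial: 8!/(4! × 4!) = 70.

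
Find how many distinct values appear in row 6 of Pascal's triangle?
4

Solution: Row 6 has entries C(6,0)..C(6,6); by symmetry C(6,k)=C(6,6-k), giving 4 distinct values.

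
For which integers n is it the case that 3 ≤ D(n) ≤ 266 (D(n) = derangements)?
Using D(n) = (n−1)[D(n−1) + D(n−2)] with D(1)=0, D(2)=1: D(3)=2; D(4)=9; D(5)=44; D(6)=265; D(7)=1,854. So valid n = 4, 5, 6.

Answer: 4, 5, 6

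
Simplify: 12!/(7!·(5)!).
792
This is C(12,7) = 792.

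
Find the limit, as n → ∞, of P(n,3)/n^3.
1

Reasoning: P(n,3) = n(n-1)(n-2) ≈ n^3 for large n. Limit = 1.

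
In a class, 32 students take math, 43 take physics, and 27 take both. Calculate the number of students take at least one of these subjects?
48
|A∪B| = |A|+|B|-|A∩B| = 32+43-27 = 48.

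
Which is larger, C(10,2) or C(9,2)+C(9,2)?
C(10,2)=45; C(9,2)+C(9,2)=36+36=72.

Answer: C(9,2)+C(9,2)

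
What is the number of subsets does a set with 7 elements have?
Each element can be included or excluded: 2^7 = 128.
Final answer: 128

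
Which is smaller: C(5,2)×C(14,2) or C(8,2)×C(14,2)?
C(5,2)×C(14,2)

C(5,2)×C(14,2)=910, C(8,2)×C(14,2)=2,548.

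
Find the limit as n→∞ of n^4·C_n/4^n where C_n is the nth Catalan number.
∞

Solution: C_n ~ 4^n/(n^(3/2)√π), so n^4·C_n/4^n ~ n^(4 − 3/2)/√π → ∞.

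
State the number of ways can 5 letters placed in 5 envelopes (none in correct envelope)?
44
Using D(n) = (n-1)[D(n-1) + D(n-2)]:
D(5) = (5-1) × [D(4) + D(3)]
      = 4 × [9 + 2]
      = 4 × 11
      = 44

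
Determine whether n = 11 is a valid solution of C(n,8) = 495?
No

Explanation: C(11,8) = 11·10·9·8·7·6·5·4/8! = 6,652,800/40,320 = 165, which does not equal 495.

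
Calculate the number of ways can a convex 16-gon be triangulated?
Using the Catalan number formula: C_n = C(2n, n) / (n+1)
C_14 = C(28, 14) / (14+1)
     = 40116600 / 15
     = 2,674,440

Answer: 2,674,440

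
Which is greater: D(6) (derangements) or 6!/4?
D(6)
D(6) = (6-1)·[D(5) + D(4)] = 5·[44 + 9] = 265; 6!/4 = 720/4 = 180.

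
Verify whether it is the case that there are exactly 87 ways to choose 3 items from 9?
False

Solution: C(9,3) = 84 ≠ 87.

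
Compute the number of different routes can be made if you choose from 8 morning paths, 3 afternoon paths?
By the multiplication principle: 8 × 3 = 24.
Final answer: 24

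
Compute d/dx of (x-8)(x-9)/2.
(2x - 17)/2

Working:
d/dx[(x-8)(x-9)] = (x-9) + (x-8) = 2x - 17. Dividing by 2 gives (2x - 17)/2.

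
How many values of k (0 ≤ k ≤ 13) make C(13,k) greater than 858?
Row 13 is unimodal and symmetric about k=13/2. C(13,4)=715 ≤ 858; C(13,5)=1,287 > 858; by symmetry C(13,k) > 858 for k = 5..8. That's 8 - 5 + 1 = 4 values.
Final answer: 4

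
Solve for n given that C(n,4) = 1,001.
14
C(n,4) = n(n−1)(n−2)(n−3)/4! is increasing in n, and n(n−1)(n−2)(n−3) = 4!·1,001 = 24,024 ≈ (n−1.5)^4 gives n ≈ 13.9. Check: C(12,4) = 495, C(13,4) = 715, C(14,4) = 1,001 ✓. So n = 14.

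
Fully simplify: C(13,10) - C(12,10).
C(13,10) - C(12,10) = C(12,9) = 220.
Final answer: 220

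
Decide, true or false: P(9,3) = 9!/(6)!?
True

Working:
Permutation formula P(n,k) = n!/(n-k)!: 9!/6! = 362,880/720 = 504 = P(9,3). The statement holds.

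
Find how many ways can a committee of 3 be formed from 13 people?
286

C(13,3) = 13! / (3! × (13-3)!)
         = 13! / (3! × 10!)
         = 286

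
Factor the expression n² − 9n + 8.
(n − 1)(n − 8)

Solution: Seek roots whose sum is 9 and product is 8: (1, 8). So n² − 9n + 8 = (n − 1)(n − 8).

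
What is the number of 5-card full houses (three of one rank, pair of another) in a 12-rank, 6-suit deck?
Triple rank: 12. Triple suits: C(6,3)=20. Pair rank: 11. Pair suits: C(6,2)=15. Total: 39,600.

Answer: 39,600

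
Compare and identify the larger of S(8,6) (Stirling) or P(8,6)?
P(8,6)

Working:
S(8,6) = 6·S(7,6) + S(7,5) = 6·21 + 140 = 266; P(8,6) = 20,160.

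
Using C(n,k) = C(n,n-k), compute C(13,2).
78

Reasoning: C(13,2) = C(13,11) = 78.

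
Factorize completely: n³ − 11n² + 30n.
n³ − 11n² + 30n = n(n² − 11n + 30) = n(n − 5)(n − 6).

Answer: n(n − 5)(n − 6)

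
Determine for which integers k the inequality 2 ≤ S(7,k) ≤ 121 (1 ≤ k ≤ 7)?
2, 6

S(7,1)=1; S(7,2)=63; S(7,3)=301; S(7,4)=350; S(7,5)=140; S(7,6)=21; S(7,7)=1. So valid k = 2, 6.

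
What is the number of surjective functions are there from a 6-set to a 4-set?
1,560

Working:
Onto functions = 4! × S(6,4)
First compute S(6,4) via recurrence:
Using the Stirling recurrence: S(n,k) = k·S(n-1,k) + S(n-1,k-1)
S(6,4) = 4·S(5,4) + S(5,3)
         = 4·10 + 25
         = 40 + 25
         = 65
Then: 24 × 65 = 1,560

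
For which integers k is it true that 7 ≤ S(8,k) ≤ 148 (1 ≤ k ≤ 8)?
2, 7

S(8,1)=1; S(8,2)=127; S(8,3)=966; S(8,4)=1,701; S(8,5)=1,050; S(8,6)=266; S(8,7)=28; S(8,8)=1. So valid k = 2, 7.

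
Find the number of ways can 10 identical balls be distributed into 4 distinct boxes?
286

Solution: C(10+4-1, 4-1) = C(13, 3) = 286.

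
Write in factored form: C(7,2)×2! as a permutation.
P(7,2)

C(7,2)×2! = [7!/(2!(5)!)]×2! = 7!/(5)! = P(7,2) = 42.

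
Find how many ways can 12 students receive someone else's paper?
Using D(n) = (n-1)[D(n-1) + D(n-2)]:
D(12) = (12-1) × [D(11) + D(10)]
      = 11 × [14684570 + 1334961]
      = 11 × 16019531
      = 176,214,841
Final answer: 176,214,841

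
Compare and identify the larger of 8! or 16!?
16!
8!=40,320, 16!=20,922,789,888,000. 16! > 8!.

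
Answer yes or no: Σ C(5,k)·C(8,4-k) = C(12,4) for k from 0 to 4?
No

Working:
Vandermonde's identity gives C(13,4) = 715; RHS C(12,4) = 495.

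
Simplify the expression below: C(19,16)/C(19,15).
1/4

Reasoning: C(n,k+1)/C(n,k) = (n−k)/(k+1). Here (19−15)/(15+1) = 4/16 = 1/4.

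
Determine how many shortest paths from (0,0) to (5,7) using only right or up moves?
Choose 5 rights from 12 moves: C(12,5) = 792.
Final answer: 792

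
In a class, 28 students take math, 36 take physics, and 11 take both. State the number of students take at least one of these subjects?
|A∪B| = |A|+|B|-|A∩B| = 28+36-11 = 53.
Final answer: 53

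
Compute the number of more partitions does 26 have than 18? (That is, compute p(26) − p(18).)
2,051
Pentagonal recurrence p(n) = p(n−1) + p(n−2) − p(n−5) − p(n−7) + …: p(26) = p(25) + p(24) − p(21) − p(19) + p(14) + p(11) − p(4) − p(0) = 1,958 + 1,575 − 792 − 490 + 135 + 56 − 5 − 1 = 2,436.
p(18) = p(17) + p(16) − p(13) − p(11) + p(6) + p(3) = 297 + 231 − 101 − 56 + 11 + 3 = 385.
Difference = 2,436 − 385 = 2,051.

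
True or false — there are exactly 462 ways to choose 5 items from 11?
C(11,5) = 462.
Final answer: True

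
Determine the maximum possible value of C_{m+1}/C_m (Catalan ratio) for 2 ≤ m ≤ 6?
13/4

Explanation: C_{m+1}/C_m = 2(2m+1)/(m+2), which increases with m. Maximum at m = 6: 2·13/8 = 13/4.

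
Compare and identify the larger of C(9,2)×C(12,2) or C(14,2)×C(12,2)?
C(14,2)×C(12,2)

C(9,2)×C(12,2)=2,376, C(14,2)×C(12,2)=6,006.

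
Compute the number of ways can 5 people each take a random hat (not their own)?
44

Explanation: Using D(n) = (n-1)[D(n-1) + D(n-2)]:
D(5) = (5-1) × [D(4) + D(3)]
      = 4 × [9 + 2]
      = 4 × 11
      = 44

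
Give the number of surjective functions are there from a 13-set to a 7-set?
Onto functions = 7! × S(13,7)
First compute S(13,7) via recurrence:
Using the Stirling recurrence: S(n,k) = k·S(n-1,k) + S(n-1,k-1)
S(13,7) = 7·S(12,7) + S(12,6)
         = 7·627396 + 1323652
         = 4391772 + 1323652
         = 5,715,424
Then: 5040 × 5715424 = 28,805,736,960

Answer: 28,805,736,960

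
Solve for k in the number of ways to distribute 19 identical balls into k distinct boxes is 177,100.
7

Explanation: Stars and bars: the count is C(19+k−1, k−1), increasing in k. k=5: C(23,4) = 8,855, k=6: C(24,5) = 42,504, k=7: C(25,6) = 177,100 ✓. So k = 7.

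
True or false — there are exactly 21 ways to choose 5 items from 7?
True

Explanation: C(7,5) = 21.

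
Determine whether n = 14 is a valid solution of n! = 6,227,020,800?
No

Solution: 14! = 14·13! = 14·6,227,020,800 = 87,178,291,200, which does not equal 6,227,020,800.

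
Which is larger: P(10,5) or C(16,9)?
P(10,5)=30,240, C(16,9)=11,440.

Answer: P(10,5)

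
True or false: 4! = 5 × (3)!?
False

Solution: 4! = 4 × 3! = 24, but 5 × 3! = 30.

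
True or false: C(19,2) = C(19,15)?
C(19,2) = 171 but C(19,15) = 3,876; symmetry gives C(19,2) = C(19,17), not C(19,15).
Final answer: False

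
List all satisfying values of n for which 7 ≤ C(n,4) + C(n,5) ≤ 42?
C(5,4)+C(5,5)=6; C(6,4)+C(6,5)=21; C(7,4)+C(7,5)=56. So valid n = 6.
Final answer: 6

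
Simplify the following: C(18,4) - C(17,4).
C(18,4) - C(17,4) = C(17,3) = 680.
Final answer: 680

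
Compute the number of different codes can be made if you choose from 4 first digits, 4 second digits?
16

Explanation: By the multiplication principle: 4 × 4 = 16.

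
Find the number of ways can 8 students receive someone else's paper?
14,833

Explanation: Using D(n) = (n-1)[D(n-1) + D(n-2)]:
D(8) = (8-1) × [D(7) + D(6)]
      = 7 × [1854 + 265]
      = 7 × 2119
      = 14,833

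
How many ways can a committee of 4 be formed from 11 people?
330

C(11,4) = 11! / (4! × (11-4)!)
         = 11! / (4! × 7!)
         = 330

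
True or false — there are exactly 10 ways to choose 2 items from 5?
True

Working:
C(5,2) = 10.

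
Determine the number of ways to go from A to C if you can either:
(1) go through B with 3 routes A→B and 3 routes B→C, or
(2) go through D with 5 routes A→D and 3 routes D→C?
Route via B: 3×3=9. Route via D: 5×3=15. Total: 24.
Final answer: 24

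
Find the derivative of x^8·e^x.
(8x^7 + x^8)e^x

Explanation: Product rule: d/dx[x^8]·e^x + x^8·d/dx[e^x] = 8x^{7}e^x + x^8e^x.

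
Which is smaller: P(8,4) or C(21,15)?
P(8,4)=1,680, C(21,15)=54,264.

Answer: P(8,4)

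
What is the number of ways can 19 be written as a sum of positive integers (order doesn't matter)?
Pentagonal recurrence p(n) = p(n−1) + p(n−2) − p(n−5) − p(n−7) + …: p(19) = p(18) + p(17) − p(14) − p(12) + p(7) + p(4) = 385 + 297 − 135 − 77 + 15 + 5 = 490.

Answer: 490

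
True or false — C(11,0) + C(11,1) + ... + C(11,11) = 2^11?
Binomial theorem with x = y = 1: Σ C(11,i) = (1+1)^11 = 2^11 = 2,048. The statement holds.
Final answer: True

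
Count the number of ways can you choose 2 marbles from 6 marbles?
15

Reasoning: C(6,2) = 6! / (2! × (6-2)!)
         = 6! / (2! × 4!)
         = 15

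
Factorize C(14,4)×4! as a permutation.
P(14,4)

Working:
C(14,4)×4! = [14!/(4!(10)!)]×4! = 14!/(10)! = P(14,4) = 24,024.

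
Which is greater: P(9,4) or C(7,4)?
P(9,4)=3,024, C(7,4)=35.
Final answer: P(9,4)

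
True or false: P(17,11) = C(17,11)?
False

Reasoning: P(17,11) = 494,010,316,800 and C(17,11) = 12,376; P(n,r) = r! × C(n,r) so P > C whenever r ≥ 2.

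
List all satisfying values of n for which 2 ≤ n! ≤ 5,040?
2, 3, 4, 5, 6, 7

n! is strictly increasing; 2! = 2 and 7! = 5,040, so valid n = 2, 3, 4, 5, 6, 7.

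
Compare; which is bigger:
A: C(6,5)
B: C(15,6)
A=C(6,5)=6, B=C(15,6)=5,005.

Answer: B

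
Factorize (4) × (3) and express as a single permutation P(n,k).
P(4,2) = 4!/(2)!

Solution: Product of 2 consecutive descending integers starting at 4: P(4,2) = 4!/2! = 12.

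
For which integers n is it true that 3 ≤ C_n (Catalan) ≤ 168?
C_2=2; C_3=5; C_4=14; C_5=42; C_6=132; C_7=429. So valid n = 3, 4, 5, 6.
Final answer: 3, 4, 5, 6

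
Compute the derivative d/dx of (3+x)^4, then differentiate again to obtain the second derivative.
12(3+x)^2

First derivative: 4(3+x)^{3}. Second derivative: 4·3·(3+x)^{2} = 12(3+x)^{2}.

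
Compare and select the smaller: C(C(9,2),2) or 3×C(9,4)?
3×C(9,4)

Working:
C(C(9,2),2)=630, 3×C(9,4)=378.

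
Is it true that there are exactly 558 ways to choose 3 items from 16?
False

Working:
C(16,3) = 560 ≠ 558.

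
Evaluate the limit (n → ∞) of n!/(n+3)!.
0

Working:
n!/(n+3)! = 1/[(n+1)(n+2)(n+3)] → 0 as n → ∞.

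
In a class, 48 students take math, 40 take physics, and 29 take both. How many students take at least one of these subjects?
59

Working:
|A∪B| = |A|+|B|-|A∩B| = 48+40-29 = 59.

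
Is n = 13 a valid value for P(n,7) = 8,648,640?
Yes

Solution: P(13,7) = 13·12·11·10·9·8·7 = 8,648,640, which equals 8,648,640.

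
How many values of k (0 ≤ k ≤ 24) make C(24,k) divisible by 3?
16

Explanation: Checking C(24,k) mod 3 for k = 0..24: divisible at k = 1, 2, 4, 5, 7, 8, 10, 11, 13, 14, 16, 17, 19, 20, 22, 23. That's 16 values.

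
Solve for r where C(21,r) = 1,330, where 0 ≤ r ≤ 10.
3

Reasoning: C(21,r) is increasing for 0 ≤ r ≤ 10. Stepping up (C(21,r+1) = C(21,r)·(21−r)/(r+1)): C(21,1) = 21, C(21,2) = 210, C(21,3) = 1,330 ✓. So r = 3.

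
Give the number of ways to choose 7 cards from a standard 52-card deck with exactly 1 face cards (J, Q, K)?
46,060,560

12 face cards and 40 non-face cards: C(12,1) × C(40,6) = 12 × 3,838,380 = 46,060,560.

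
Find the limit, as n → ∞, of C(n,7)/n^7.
1/5040

Explanation: C(n,7) ≈ n^7/7! for large n. Limit = 1/7! = 1/5040.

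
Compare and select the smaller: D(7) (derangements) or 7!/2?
D(7)
D(7) = (7-1)·[D(6) + D(5)] = 6·[265 + 44] = 1,854; 7!/2 = 5,040/2 = 2,520.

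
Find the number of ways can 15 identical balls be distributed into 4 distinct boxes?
816

Reasoning: C(15+4-1, 4-1) = C(18, 3) = 816.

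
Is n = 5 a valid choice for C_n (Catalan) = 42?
Yes

C_5 = C(10,5)/(5+1) = 252/6 = 42, which equals 42.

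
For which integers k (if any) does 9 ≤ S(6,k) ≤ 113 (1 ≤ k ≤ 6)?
2, 3, 4, 5

Reasoning: S(6,1)=1; S(6,2)=31; S(6,3)=90; S(6,4)=65; S(6,5)=15; S(6,6)=1. So valid k = 2, 3, 4, 5.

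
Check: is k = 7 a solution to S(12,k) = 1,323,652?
S(12,7) = 7·S(11,7) + S(11,6) = 7·63,987 + 179,487 = 627,396, which does not equal 1,323,652.
Final answer: No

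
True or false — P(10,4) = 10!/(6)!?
True

Reasoning: Permutation formula P(n,k) = n!/(n-k)!: 10!/6! = 3,628,800/720 = 5,040 = P(10,4). The statement holds.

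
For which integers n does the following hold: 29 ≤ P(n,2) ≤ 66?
6, 7, 8

P(5,2)=20; P(6,2)=30; P(7,2)=42; P(8,2)=56; P(9,2)=72. So valid n = 6, 7, 8.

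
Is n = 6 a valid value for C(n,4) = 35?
No

C(6,4) = 6·5·4·3/4! = 360/24 = 15, which does not equal 35.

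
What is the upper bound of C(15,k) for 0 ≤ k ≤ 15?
6,435

Maximum at k = 7 or k = 8: C(15,7) = 6,435.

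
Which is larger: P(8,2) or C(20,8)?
C(20,8)

Reasoning: P(8,2)=56, C(20,8)=125,970.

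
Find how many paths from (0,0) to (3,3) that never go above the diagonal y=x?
5

Reasoning: Counted by the Catalan number C_3: C_3 = C(6,3)/(3+1) = 20/4 = 5.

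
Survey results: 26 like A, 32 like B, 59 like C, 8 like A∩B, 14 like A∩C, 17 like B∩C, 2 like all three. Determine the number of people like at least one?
80

Reasoning: |A∪B∪C| = 26+32+59-8-14-17+2 = 80.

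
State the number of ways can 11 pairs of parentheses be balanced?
58,786
Using the Catalan number formula: C_n = C(2n, n) / (n+1)
C_11 = C(22, 11) / (11+1)
     = 705432 / 12
     = 58,786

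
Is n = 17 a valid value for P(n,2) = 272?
Yes

Reasoning: P(17,2) = 17·16 = 272, which equals 272.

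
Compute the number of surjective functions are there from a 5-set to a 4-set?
240
Onto functions = 4! × S(5,4)
First compute S(5,4) via recurrence:
Using the Stirling recurrence: S(n,k) = k·S(n-1,k) + S(n-1,k-1)
S(5,4) = 4·S(4,4) + S(4,3)
         = 4·1 + 6
         = 4 + 6
         = 10
Then: 24 × 10 = 240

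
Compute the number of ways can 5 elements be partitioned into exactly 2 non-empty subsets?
15

Working:
This equals S(5,2), the Stirling number of the 2nd kind.
Using the Stirling recurrence: S(n,k) = k·S(n-1,k) + S(n-1,k-1)
S(5,2) = 2·S(4,2) + S(4,1)
         = 2·7 + 1
         = 14 + 1
         = 15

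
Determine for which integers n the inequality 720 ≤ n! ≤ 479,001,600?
6, 7, 8, 9, 10, 11, 12

Explanation: n! is strictly increasing; 6! = 720 and 12! = 479,001,600, so valid n = 6, 7, 8, 9, 10, 11, 12.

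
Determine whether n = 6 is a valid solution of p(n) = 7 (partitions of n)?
No

Pentagonal recurrence p(n) = p(n−1) + p(n−2) − p(n−5) − p(n−7) + …: p(6) = p(5) + p(4) − p(1) = 7 + 5 − 1 = 11, which does not equal 7.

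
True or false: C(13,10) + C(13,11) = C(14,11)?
True

Pascal's identity C(n,k) + C(n,k+1) = C(n+1,k+1): 286 + 78 = 364 = C(14,11).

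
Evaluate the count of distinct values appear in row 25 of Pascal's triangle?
Row 25 has entries C(25,0)..C(25,25); by symmetry C(25,k)=C(25,25-k), giving 13 distinct values.

Answer: 13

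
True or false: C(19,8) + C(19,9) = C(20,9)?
Pascal's identity C(n,k) + C(n,k+1) = C(n+1,k+1): 75,582 + 92,378 = 167,960 = C(20,9).
Final answer: True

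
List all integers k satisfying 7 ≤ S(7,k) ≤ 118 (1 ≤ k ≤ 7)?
2, 6

Reasoning: S(7,1)=1; S(7,2)=63; S(7,3)=301; S(7,4)=350; S(7,5)=140; S(7,6)=21; S(7,7)=1. So valid k = 2, 6.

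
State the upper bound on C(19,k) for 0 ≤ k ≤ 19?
92,378
Maximum at k = 9 or k = 10: C(19,9) = 92,378.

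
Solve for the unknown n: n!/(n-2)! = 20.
5

Solution: n!/(n-2)! = n×(n-1), a product of 2 consecutive integers ≈ (n−0.5)^2. 20^(1/2) + 0.5 ≈ 5.0; check n = 5: 5×4 = 20 ✓. So n = 5.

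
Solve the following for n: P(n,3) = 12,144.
24
P(n,3) = n(n−1)(n−2) is increasing in n; n(n−1)(n−2) ≈ (n−1)^3 = 12,144 gives n ≈ 24.0. Check: P(22,3) = 9,240, P(23,3) = 10,626, P(24,3) = 12,144 ✓. So n = 24.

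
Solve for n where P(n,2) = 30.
P(n,2) = n(n−1) is increasing in n; n(n−1) ≈ (n−0.5)^2 = 30 gives n ≈ 6.0. Check: P(4,2) = 12, P(5,2) = 20, P(6,2) = 30 ✓. So n = 6.
Final answer: 6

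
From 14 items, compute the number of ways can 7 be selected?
3,432
C(14,7) = 14! / (7! × (14-7)!)
         = 14! / (7! × 7!)
         = 3,432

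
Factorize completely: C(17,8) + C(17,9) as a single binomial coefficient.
C(18,9)

Working:
By Pascal's identity: C(17,8) + C(17,9) = C(18,9) = 48,620.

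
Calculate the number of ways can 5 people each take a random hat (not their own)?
44

Solution: Using D(n) = (n-1)[D(n-1) + D(n-2)]:
D(5) = (5-1) × [D(4) + D(3)]
      = 4 × [9 + 2]
      = 4 × 11
      = 44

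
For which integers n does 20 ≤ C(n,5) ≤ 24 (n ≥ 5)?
7

Explanation: C(6,5)=6; C(7,5)=21; C(8,5)=56. So valid n = 7.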